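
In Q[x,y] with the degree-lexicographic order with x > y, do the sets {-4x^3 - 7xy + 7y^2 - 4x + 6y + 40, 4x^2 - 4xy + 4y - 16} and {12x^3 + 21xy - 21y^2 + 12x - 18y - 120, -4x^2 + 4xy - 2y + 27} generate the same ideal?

No, the ideals differ.

Since reduced Gröbner bases are canonical representatives of ideals under a given ordering, it suffices to compute and compare them.
Buchberger on the first generating set:
f_1 = -4x^3 - 7xy + 7y^2 - 4x + 6y + 40, LT = x^3.
f_2 = 4x^2 - 4xy + 4y - 16, LT = x^2.

S(f_1,f_2): lcm = x^3. S = x^2y + 3/4xy - 7/4y^2 + 5x - 3/2y - 10.
  reduce S modulo (f_1, f_2):
  remainder xy^2 + 3/4xy - 11/4y^2 + 5x + 5/2y - 10 ≠ 0; add g_3 = xy^2 + 3/4xy - 11/4y^2 + 5x + 5/2y - 10 to the basis.

S(f_1,g_3): lcm = x^3y^2. S = -3/4x^3y + 11/4x^2y^2 + 7/4xy^3 - 7/4y^4 - 5x^3 - 5/2x^2y + xy^2 - 3/2y^3 + 10x^2 - 10y^2.
  reduce S modulo (f_1, f_2, g_3):
  remainder -7/4y^4 + 109/16y^3 - 21/64xy - 1755/64y^2 + 365/16x + 605/32y - 365/8 ≠ 0; add g_4 = -7/4y^4 + 109/16y^3 - 21/64xy - 1755/64y^2 + 365/16x + 605/32y - 365/8 to the basis.

S(f_2,g_3): lcm = x^2y^2. S = -xy^3 - 3/4x^2y + 11/4xy^2 + y^3 - 5x^2 - 5/2xy - 4y^2 + 10x.
  reduce S modulo (f_1, f_2, g_3, g_4):
  remainder -7/4y^3 - 73/16xy + 109/16y^2 - 15/4x - 119/8y + 15/2 ≠ 0; add g_5 = -7/4y^3 - 73/16xy + 109/16y^2 - 15/4x - 119/8y + 15/2 to the basis.

The other S-polynomials (S(f_1,g_4), S(f_2,g_4), S(g_3,g_4), S(f_1,g_5), S(f_2,g_5), S(g_3,g_5), S(g_4,g_5)) all reduce to 0 modulo the current basis, so we have a Gröbner basis.
Inter-reduce: drop elements whose leading term is divisible by another's, tail-reduce, and make monic.
Reduced Gröbner basis: {xy^2 + 3/4xy - 11/4y^2 + 5x + 5/2y - 10, y^3 + 73/28xy - 109/28y^2 + 15/7x + 17/2y - 30/7, x^2 - xy + y - 4}.

Buchberger on the second generating set:
h_1 = 12x^3 + 21xy - 21y^2 + 12x - 18y - 120, LT = x^3.
h_2 = -4x^2 + 4xy - 2y + 27, LT = x^2.

S(h_1,h_2): lcm = x^3. S = x^2y + 5/4xy - 7/4y^2 + 31/4x - 3/2y - 10.
  reduce S modulo (h_1, h_2):
  remainder xy^2 + 5/4xy - 9/4y^2 + 31/4x + 21/4y - 10 ≠ 0; add k_3 = xy^2 + 5/4xy - 9/4y^2 + 31/4x + 21/4y - 10 to the basis.

S(h_1,k_3): lcm = x^3y^2. S = -5/4x^3y + 9/4x^2y^2 + 7/4xy^3 - 7/4y^4 - 31/4x^3 - 21/4x^2y + xy^2 - 3/2y^3 + 10x^2 - 10y^2.
  reduce S modulo (h_1, h_2, k_3):
  remainder -7/4y^4 + 67/16y^3 + 169/64xy - 2849/64y^2 + 3999/64x + 801/64y - 645/8 ≠ 0; add k_4 = -7/4y^4 + 67/16y^3 + 169/64xy - 2849/64y^2 + 3999/64x + 801/64y - 645/8 to the basis.

S(h_2,k_3): lcm = x^2y^2. S = -xy^3 - 5/4x^2y + 9/4xy^2 + 1/2y^3 - 31/4x^2 - 21/4xy - 27/4y^2 + 10x.
  reduce S modulo (h_1, h_2, k_3, k_4):
  remainder -7/4y^3 - 129/16xy + 67/16y^2 - 119/16x - 211/8y - 477/16 ≠ 0; add k_5 = -7/4y^3 - 129/16xy + 67/16y^2 - 119/16x - 211/8y - 477/16 to the basis.

The other S-polynomials (S(h_1,k_4), S(h_2,k_4), S(k_3,k_4), S(h_1,k_5), S(h_2,k_5), S(k_3,k_5), S(k_4,k_5)) all reduce to 0 modulo the current basis, so we have a Gröbner basis.
Inter-reduce: drop elements whose leading term is divisible by another's, tail-reduce, and make monic.
Reduced Gröbner basis: {xy^2 + 5/4xy - 9/4y^2 + 31/4x + 21/4y - 10, y^3 + 129/28xy - 67/28y^2 + 17/4x + 211/14y + 477/28, x^2 - xy + 1/2y - 27/4}.

Since the reduced bases disagree, the two ideals are not the same.
The choice of monomial ordering does not affect the verdict — as long as both bases are computed under the same ordering, their equality decides ideal equality.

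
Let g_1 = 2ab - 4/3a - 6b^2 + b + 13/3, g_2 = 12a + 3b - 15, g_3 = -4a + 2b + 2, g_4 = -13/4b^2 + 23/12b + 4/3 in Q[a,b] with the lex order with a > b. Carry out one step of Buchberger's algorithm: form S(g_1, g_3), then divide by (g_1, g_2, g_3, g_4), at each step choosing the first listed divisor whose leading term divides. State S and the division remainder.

lcm(LM(g_1), LM(g_3)) = ab.
S = (lcm/LT(g_1))·g_1 − (lcm/LT(g_3))·g_3 = -2/3a - 5/2b^2 + b + 13/6.
Reduce S modulo (g_1, g_2, g_3, g_4) in that order:
  leading term a: subtract (-1/18)·g_2 from -2/3a - 5/2b^2 + b + 13/6 → -5/2b^2 + 7/6b + 4/3
  leading term b^2: subtract (10/13)·g_4 from -5/2b^2 + 7/6b + 4/3 → -4/13b + 4/13
  leading term b: no divisor's leading term divides it; move -4/13b to the remainder.
  leading term 1: no divisor's leading term divides it; move 4/13 to the remainder.
The remainder -4/13b + 4/13 is nonzero, so it would be added as the next basis element.

S(g_1, g_3) = -2/3a - 5/2b^2 + b + 13/6; remainder on division = -4/13b + 4/13.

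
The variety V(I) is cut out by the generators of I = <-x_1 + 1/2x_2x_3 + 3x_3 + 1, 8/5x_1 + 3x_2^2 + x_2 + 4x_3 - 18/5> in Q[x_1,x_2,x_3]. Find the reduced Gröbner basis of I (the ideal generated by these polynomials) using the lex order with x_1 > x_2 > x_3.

f_1 = -x_1 + 1/2x_2x_3 + 3x_3 + 1, LT = x_1.
f_2 = 8/5x_1 + 3x_2^2 + x_2 + 4x_3 - 18/5, LT = x_1.

S(f_1,f_2): lcm = x_1. S = -15/8x_2^2 - 1/2x_2x_3 - 5/8x_2 - 11/2x_3 + 5/4.
  reduce S modulo (f_1, f_2):
  remainder -15/8x_2^2 - 1/2x_2x_3 - 5/8x_2 - 11/2x_3 + 5/4 ≠ 0; add g_3 = -15/8x_2^2 - 1/2x_2x_3 - 5/8x_2 - 11/2x_3 + 5/4 to the basis.

The other S-polynomials (S(f_1,g_3), S(f_2,g_3)) all reduce to 0 modulo the current basis, so we have a Gröbner basis.
Inter-reduce: drop elements whose leading term is divisible by another's, tail-reduce, and make monic.

G = {x_1 - 1/2x_2x_3 - 3x_3 - 1, x_2^2 + 4/15x_2x_3 + 1/3x_2 + 44/15x_3 - 2/3}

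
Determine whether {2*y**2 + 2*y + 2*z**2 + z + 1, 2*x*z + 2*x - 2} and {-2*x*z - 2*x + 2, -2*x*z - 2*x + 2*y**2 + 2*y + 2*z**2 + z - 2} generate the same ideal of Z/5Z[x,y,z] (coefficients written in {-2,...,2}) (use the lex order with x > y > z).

Yes, the ideals are equal.

Two ideals are equal iff their reduced Gröbner bases coincide (the reduced basis is unique for a fixed ordering).
Buchberger on the first generating set:
f_1 = 2*y**2 + 2*y + 2*z**2 + z + 1, LT = y**2.
f_2 = 2*x*z + 2*x - 2, LT = x*z.

The S-polynomials (S(f_1,f_2)) all reduce to 0 modulo the current basis, so we have a Gröbner basis.
Inter-reduce: drop elements whose leading term is divisible by another's, tail-reduce, and make monic.
Reduced Gröbner basis: {x*z + x - 1, y**2 + y + z**2 - 2*z - 2}.

Buchberger on the second generating set:
h_1 = -2*x*z - 2*x + 2, LT = x*z.
h_2 = -2*x*z - 2*x + 2*y**2 + 2*y + 2*z**2 + z - 2, LT = x*z.

S(h_1,h_2): lcm = x*z. S = y**2 + y + z**2 - 2*z - 2.
  leading term y**2: no divisor's leading term divides it; move y**2 to the remainder.
  leading term y: no divisor's leading term divides it; move y to the remainder.
  leading term z**2: no divisor's leading term divides it; move z**2 to the remainder.
  leading term z: no divisor's leading term divides it; move -2*z to the remainder.
  leading term 1: no divisor's leading term divides it; move -2 to the remainder.
  remainder y**2 + y + z**2 - 2*z - 2 ≠ 0; add k_3 = y**2 + y + z**2 - 2*z - 2 to the basis.

The other S-polynomials (S(h_1,k_3), S(h_2,k_3)) all reduce to 0 modulo the current basis, so we have a Gröbner basis.
Inter-reduce: drop elements whose leading term is divisible by another's, tail-reduce, and make monic.
Reduced Gröbner basis: {x*z + x - 1, y**2 + y + z**2 - 2*z - 2}.

The two bases agree; hence the ideals are identical.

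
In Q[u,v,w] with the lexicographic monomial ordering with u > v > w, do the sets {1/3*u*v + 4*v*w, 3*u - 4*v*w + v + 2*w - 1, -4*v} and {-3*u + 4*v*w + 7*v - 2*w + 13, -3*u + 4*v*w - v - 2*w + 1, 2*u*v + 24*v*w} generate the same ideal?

For a fixed monomial order, each ideal has a unique reduced Gröbner basis; comparing bases decides equality.
Buchberger on the first generating set:
f_1 = 1/3*u*v + 4*v*w, LT = u*v.
f_2 = 3*u - 4*v*w + v + 2*w - 1, LT = u.
f_3 = -4*v, LT = v.

The S-polynomials (S(f_1,f_2), S(f_1,f_3), S(f_2,f_3)) all reduce to 0 modulo the current basis, so we have a Gröbner basis.
Inter-reduce: drop elements whose leading term is divisible by another's, tail-reduce, and make monic.
Reduced Gröbner basis: {u + 2/3*w - 1/3, v}.

Buchberger on the second generating set:
h_1 = -3*u + 4*v*w + 7*v - 2*w + 13, LT = u.
h_2 = -3*u + 4*v*w - v - 2*w + 1, LT = u.
h_3 = 2*u*v + 24*v*w, LT = u*v.

S(h_1,h_2): lcm = u. S = -8/3*v - 4.
  leading term v: no divisor's leading term divides it; move -8/3*v to the remainder.
  leading term 1: no divisor's leading term divides it; move -4 to the remainder.
  remainder -8/3*v - 4 ≠ 0; add k_4 = -8/3*v - 4 to the basis.

S(h_1,h_3): lcm = u*v. S = -4/3*v**2*w - 7/3*v**2 - 34/3*v*w - 13/3*v.
  leading term v**2*w: subtract (1/2*v*w)·k_4 from -4/3*v**2*w - 7/3*v**2 - 34/3*v*w - 13/3*v → -7/3*v**2 - 28/3*v*w - 13/3*v
  leading term v**2: subtract (7/8*v)·k_4 from -7/3*v**2 - 28/3*v*w - 13/3*v → -28/3*v*w - 5/6*v
  leading term v*w: subtract (7/2*w)·k_4 from -28/3*v*w - 5/6*v → -5/6*v + 14*w
  leading term v: subtract (5/16)·k_4 from -5/6*v + 14*w → 14*w + 5/4
  leading term w: no divisor's leading term divides it; move 14*w to the remainder.
  leading term 1: no divisor's leading term divides it; move 5/4 to the remainder.
  remainder 14*w + 5/4 ≠ 0; add k_5 = 14*w + 5/4 to the basis.

The other S-polynomials (S(h_2,h_3), S(h_1,k_4), S(h_2,k_4), S(h_3,k_4), S(h_1,k_5), S(h_2,k_5), S(h_3,k_5), S(k_4,k_5)) all reduce to 0 modulo the current basis, so we have a Gröbner basis.
Inter-reduce: drop elements whose leading term is divisible by another's, tail-reduce, and make monic.
Reduced Gröbner basis: {u - 15/14, v + 3/2, w + 5/56}.

Since the reduced bases disagree, the two ideals are not the same.

No, the ideals differ.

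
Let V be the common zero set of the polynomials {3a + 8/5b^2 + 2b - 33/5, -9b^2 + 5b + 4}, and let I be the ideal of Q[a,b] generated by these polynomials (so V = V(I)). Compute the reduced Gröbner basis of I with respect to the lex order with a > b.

f_1 = 3a + 8/5b^2 + 2b - 33/5, LT = a.
f_2 = -9b^2 + 5b + 4, LT = b^2.

S(f_1,f_2): leading monomials are coprime, so the S-polynomial reduces to 0 (Buchberger's first criterion).
Every S-polynomial of the final basis reduces to 0, so we have a Gröbner basis.

G = {a + 26/27b - 53/27, b^2 - 5/9b - 4/9}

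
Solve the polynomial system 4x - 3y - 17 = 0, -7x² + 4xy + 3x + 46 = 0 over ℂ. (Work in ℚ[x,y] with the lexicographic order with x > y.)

Compute a lex Gröbner basis by Buchberger's algorithm.
f_1 = 4x - 3y - 17, LT = x.
f_2 = -7x² + 4xy + 3x + 46, LT = x².

S(f_1,f_2): lcm = x². S = -5/28xy - 107/28x + 46/7.
  leading term xy: subtract (-5/112y)·f_1 from -5/28xy - 107/28x + 46/7 → -107/28x - 15/112y² - 85/112y + 46/7
  leading term x: subtract (-107/112)·f_1 from -107/28x - 15/112y² - 85/112y + 46/7 → -15/112y² - 29/8y - 1083/112
  leading term y²: no divisor's leading term divides it; move -15/112y² to the remainder.
  leading term y: no divisor's leading term divides it; move -29/8y to the remainder.
  leading term 1: no divisor's leading term divides it; move -1083/112 to the remainder.
  remainder -15/112y² - 29/8y - 1083/112 ≠ 0; add h_3 = -15/112y² - 29/8y - 1083/112 to the basis.

The other S-polynomials (S(f_1,h_3), S(f_2,h_3)) all reduce to 0 modulo the current basis, so we have a Gröbner basis.
Inter-reduce: drop elements whose leading term is divisible by another's, tail-reduce, and make monic.
Reduced Gröbner basis: {x - ¾y - 17/4, y² + 406/15y + 361/5}.

Elimination: the polynomial y² + 406/15y + 361/5 lies in the elimination ideal for y, so y ∈ {-361/15, -3}. For each such y, the remaining basis elements (now univariate) give the rest of the solution.
  y = -361/15: the earlier basis element becomes x + 69/5 = 0, giving x = -69/5 — point (-69/5, -361/15).
  y = -3: the earlier basis element becomes x - 2 = 0, giving x = 2 — point (2, -3).

{(-69/5, -361/15), (2, -3)}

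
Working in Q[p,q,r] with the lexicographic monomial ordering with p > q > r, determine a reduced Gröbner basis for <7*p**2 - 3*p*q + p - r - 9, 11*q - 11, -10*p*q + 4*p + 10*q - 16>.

G = {p + 1, q - 1, r}

f_1 = 7*p**2 - 3*p*q + p - r - 9, LT = p**2.
f_2 = 11*q - 11, LT = q.
f_3 = -10*p*q + 4*p + 10*q - 16, LT = p*q.

S(f_1,f_3): lcm = p**2*q. S = 2/5*p**2 - 3/7*p*q**2 + 8/7*p*q - 8/5*p - 1/7*q*r - 9/7*q.
  leading term p**2: subtract (2/35)·f_1 from 2/5*p**2 - 3/7*p*q**2 + 8/7*p*q - 8/5*p - 1/7*q*r - 9/7*q → -3/7*p*q**2 + 46/35*p*q - 58/35*p - 1/7*q*r - 9/7*q + 2/35*r + 18/35
  leading term p*q**2: subtract (-3/77*p*q)·f_2 from -3/7*p*q**2 + 46/35*p*q - 58/35*p - 1/7*q*r - 9/7*q + 2/35*r + 18/35 → 31/35*p*q - 58/35*p - 1/7*q*r - 9/7*q + 2/35*r + 18/35
  leading term p*q: subtract (31/385*p)·f_2 from 31/35*p*q - 58/35*p - 1/7*q*r - 9/7*q + 2/35*r + 18/35 → -27/35*p - 1/7*q*r - 9/7*q + 2/35*r + 18/35
  leading term p: no divisor's leading term divides it; move -27/35*p to the remainder.
  leading term q*r: subtract (-1/77*r)·f_2 from -1/7*q*r - 9/7*q + 2/35*r + 18/35 → -9/7*q - 3/35*r + 18/35
  leading term q: subtract (-9/77)·f_2 from -9/7*q - 3/35*r + 18/35 → -3/35*r - 27/35
  leading term r: no divisor's leading term divides it; move -3/35*r to the remainder.
  leading term 1: no divisor's leading term divides it; move -27/35 to the remainder.
  remainder -27/35*p - 3/35*r - 27/35 ≠ 0; add g_4 = -27/35*p - 3/35*r - 27/35 to the basis.

S(f_2,f_3): lcm = p*q. S = -3/5*p + q - 8/5.
  leading term p: subtract (7/9)·g_4 from -3/5*p + q - 8/5 → q + 1/15*r - 1
  leading term q: subtract (1/11)·f_2 from q + 1/15*r - 1 → 1/15*r
  leading term r: no divisor's leading term divides it; move 1/15*r to the remainder.
  remainder 1/15*r ≠ 0; add g_5 = 1/15*r to the basis.

The other S-polynomials (S(f_1,f_2), S(f_1,g_4), S(f_2,g_4), S(f_3,g_4), S(f_1,g_5), S(f_2,g_5), S(f_3,g_5), S(g_4,g_5)) all reduce to 0 modulo the current basis, so we have a Gröbner basis.
Inter-reduce: drop elements whose leading term is divisible by another's, tail-reduce, and make monic.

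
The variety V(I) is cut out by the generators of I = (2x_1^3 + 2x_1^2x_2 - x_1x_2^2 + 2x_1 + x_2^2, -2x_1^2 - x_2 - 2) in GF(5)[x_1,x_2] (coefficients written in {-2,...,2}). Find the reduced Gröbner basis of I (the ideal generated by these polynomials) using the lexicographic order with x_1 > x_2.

f_1 = 2x_1^3 + 2x_1^2x_2 - x_1x_2^2 + 2x_1 + x_2^2, LT = x_1^3.
f_2 = -2x_1^2 - x_2 - 2, LT = x_1^2.

S(f_1,f_2): lcm = x_1^3. S = x_1^2x_2 + 2x_1x_2^2 + 2x_1x_2 - 2x_2^2.
  reduce S modulo (f_1, f_2):
  remainder 2x_1x_2^2 + 2x_1x_2 - x_2 ≠ 0; add g_3 = 2x_1x_2^2 + 2x_1x_2 - x_2 to the basis.

S(f_2,g_3): lcm = x_1^2x_2^2. S = -x_1^2x_2 - 2x_1x_2 - 2x_2^3 + x_2^2.
  reduce S modulo (f_1, f_2, g_3):
  remainder -2x_1x_2 - 2x_2^3 - x_2^2 + x_2 ≠ 0; add g_4 = -2x_1x_2 - 2x_2^3 - x_2^2 + x_2 to the basis.

S(f_1,g_4): lcm = x_1^3x_2. S = -x_1^2x_2^3 - 2x_1^2x_2^2 - 2x_1^2x_2 + 2x_1x_2^3 + x_1x_2 - 2x_2^3.
  reduce S modulo (f_1, f_2, g_3, g_4):
  remainder -2x_2^4 + 2x_2^3 ≠ 0; add g_5 = -2x_2^4 + 2x_2^3 to the basis.

The other S-polynomials (S(f_1,g_3), S(f_2,g_4), S(g_3,g_4), S(f_1,g_5), S(f_2,g_5), S(g_3,g_5), S(g_4,g_5)) all reduce to 0 modulo the current basis, so we have a Gröbner basis.
Inter-reduce: drop elements whose leading term is divisible by another's, tail-reduce, and make monic.

G = {x_1^2 - 2x_2 + 1, x_1x_2 + x_2^3 - 2x_2^2 + 2x_2, x_2^4 - x_2^3}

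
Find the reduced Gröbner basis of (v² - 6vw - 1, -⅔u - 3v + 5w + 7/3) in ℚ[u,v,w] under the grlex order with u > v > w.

f_1 = v² - 6vw - 1, LT = v².
f_2 = -⅔u - 3v + 5w + 7/3, LT = u.

The S-polynomials (S(f_1,f_2)) all reduce to 0 modulo the current basis, so we have a Gröbner basis.

G = {v² - 6vw - 1, u + 9/2v - 15/2w - 7/2}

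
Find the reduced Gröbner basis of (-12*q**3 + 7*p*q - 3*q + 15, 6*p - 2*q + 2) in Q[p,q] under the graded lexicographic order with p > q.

f_1 = -12*q**3 + 7*p*q - 3*q + 15, LT = q**3.
f_2 = 6*p - 2*q + 2, LT = p.

The S-polynomials (S(f_1,f_2)) all reduce to 0 modulo the current basis, so we have a Gröbner basis.

G = {q**3 - 7/36*q**2 + 4/9*q - 5/4, p - 1/3*q + 1/3}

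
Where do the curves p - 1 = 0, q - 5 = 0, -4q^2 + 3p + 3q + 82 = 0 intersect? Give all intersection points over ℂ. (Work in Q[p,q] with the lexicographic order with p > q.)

{(1, 5)}

Compute a lex Gröbner basis by Buchberger's algorithm.
f_1 = p - 1, LT = p.
f_2 = q - 5, LT = q.
f_3 = 3p - 4q^2 + 3q + 82, LT = p.

The S-polynomials (S(f_1,f_2), S(f_1,f_3), S(f_2,f_3)) all reduce to 0 modulo the current basis, so we have a Gröbner basis.
Inter-reduce: drop elements whose leading term is divisible by another's, tail-reduce, and make monic.
Reduced Gröbner basis: {p - 1, q - 5}.

From the last basis element, q - 5 = 0, so q takes values in {5}. Each choice, substituted upward through the basis, yields the corresponding point(s) of the solution set.
  q = 5: the earlier basis element becomes p - 1 = 0, giving p = 1 — point (1, 5).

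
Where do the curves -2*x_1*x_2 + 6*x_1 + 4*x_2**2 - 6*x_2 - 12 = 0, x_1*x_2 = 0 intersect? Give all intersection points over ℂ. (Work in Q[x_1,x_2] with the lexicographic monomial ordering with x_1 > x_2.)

{(2, 0), (0, 3/4 - sqrt(57)/4), (0, 3/4 + sqrt(57)/4)}

Compute a lex Gröbner basis by Buchberger's algorithm.
f_1 = -2*x_1*x_2 + 6*x_1 + 4*x_2**2 - 6*x_2 - 12, LT = x_1*x_2.
f_2 = x_1*x_2, LT = x_1*x_2.

S(f_1,f_2): lcm = x_1*x_2. S = -3*x_1 - 2*x_2**2 + 3*x_2 + 6.
  leading term x_1: no divisor's leading term divides it; move -3*x_1 to the remainder.
  leading term x_2**2: no divisor's leading term divides it; move -2*x_2**2 to the remainder.
  leading term x_2: no divisor's leading term divides it; move 3*x_2 to the remainder.
  leading term 1: no divisor's leading term divides it; move 6 to the remainder.
  remainder -3*x_1 - 2*x_2**2 + 3*x_2 + 6 ≠ 0; add h_3 = -3*x_1 - 2*x_2**2 + 3*x_2 + 6 to the basis.

S(f_1,h_3): lcm = x_1*x_2. S = -3*x_1 - 2/3*x_2**3 - x_2**2 + 5*x_2 + 6.
  leading term x_1: subtract (1)·h_3 from -3*x_1 - 2/3*x_2**3 - x_2**2 + 5*x_2 + 6 → -2/3*x_2**3 + x_2**2 + 2*x_2
  leading term x_2**3: no divisor's leading term divides it; move -2/3*x_2**3 to the remainder.
  leading term x_2**2: no divisor's leading term divides it; move x_2**2 to the remainder.
  leading term x_2: no divisor's leading term divides it; move 2*x_2 to the remainder.
  remainder -2/3*x_2**3 + x_2**2 + 2*x_2 ≠ 0; add h_4 = -2/3*x_2**3 + x_2**2 + 2*x_2 to the basis.

The other S-polynomials (S(f_2,h_3), S(f_1,h_4), S(f_2,h_4), S(h_3,h_4)) all reduce to 0 modulo the current basis, so we have a Gröbner basis.
Inter-reduce: drop elements whose leading term is divisible by another's, tail-reduce, and make monic.
Reduced Gröbner basis: {x_1 + 2/3*x_2**2 - x_2 - 2, x_2**3 - 3/2*x_2**2 - 3*x_2}.

Elimination: the polynomial x_2**3 - 3/2*x_2**2 - 3*x_2 lies in the elimination ideal for x_2, so x_2 ∈ {0, 3/4 - sqrt(57)/4, 3/4 + sqrt(57)/4}. For each such x_2, the remaining basis elements (now univariate) give the rest of the solution.
  x_2 = 0: the earlier basis element becomes x_1 - 2 = 0, giving x_1 = 2 — point (2, 0).
  x_2 = 3/4 - sqrt(57)/4: the earlier basis element becomes x_1 = 0, giving x_1 = 0 — point (0, 3/4 - sqrt(57)/4).
  x_2 = 3/4 + sqrt(57)/4: the earlier basis element becomes x_1 = 0, giving x_1 = 0 — point (0, 3/4 + sqrt(57)/4).
Substituting each solution back into the original system confirms all equations vanish.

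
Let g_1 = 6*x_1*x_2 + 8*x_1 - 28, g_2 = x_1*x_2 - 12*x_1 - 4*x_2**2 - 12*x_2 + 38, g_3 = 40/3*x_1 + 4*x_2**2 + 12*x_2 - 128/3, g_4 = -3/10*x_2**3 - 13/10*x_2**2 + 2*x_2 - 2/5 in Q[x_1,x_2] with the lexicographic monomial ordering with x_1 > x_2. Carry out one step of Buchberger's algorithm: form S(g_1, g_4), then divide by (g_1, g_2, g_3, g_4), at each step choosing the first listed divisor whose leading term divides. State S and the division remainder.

lcm(LM(g_1), LM(g_4)) = x_1*x_2**3.
S = (lcm/LT(g_1))·g_1 − (lcm/LT(g_4))·g_4 = -3*x_1*x_2**2 + 20/3*x_1*x_2 - 4/3*x_1 - 14/3*x_2**2.
Reduce S modulo (g_1, g_2, g_3, g_4) in that order:
  leading term x_1*x_2**2: subtract (-1/2*x_2)·g_1 from -3*x_1*x_2**2 + 20/3*x_1*x_2 - 4/3*x_1 - 14/3*x_2**2 → 32/3*x_1*x_2 - 4/3*x_1 - 14/3*x_2**2 - 14*x_2
  leading term x_1*x_2: subtract (16/9)·g_1 from 32/3*x_1*x_2 - 4/3*x_1 - 14/3*x_2**2 - 14*x_2 → -140/9*x_1 - 14/3*x_2**2 - 14*x_2 + 448/9
  leading term x_1: subtract (-7/6)·g_3 from -140/9*x_1 - 14/3*x_2**2 - 14*x_2 + 448/9 → 0
The remainder is 0, so this S-polynomial contributes no new basis element.

S(g_1, g_4) = -3*x_1*x_2**2 + 20/3*x_1*x_2 - 4/3*x_1 - 14/3*x_2**2; remainder on division = 0.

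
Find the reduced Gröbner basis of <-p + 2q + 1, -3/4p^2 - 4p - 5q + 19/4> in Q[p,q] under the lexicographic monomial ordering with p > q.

G = {p - 2q - 1, q^2 + 16/3q}

f_1 = -p + 2q + 1, LT = p.
f_2 = -3/4p^2 - 4p - 5q + 19/4, LT = p^2.

S(f_1,f_2): lcm = p^2. S = -2pq - 19/3p - 20/3q + 19/3.
  reduce S modulo (f_1, f_2):
  remainder -4q^2 - 64/3q ≠ 0; add g_3 = -4q^2 - 64/3q to the basis.

The other S-polynomials (S(f_1,g_3), S(f_2,g_3)) all reduce to 0 modulo the current basis, so we have a Gröbner basis.
Inter-reduce: drop elements whose leading term is divisible by another's, tail-reduce, and make monic.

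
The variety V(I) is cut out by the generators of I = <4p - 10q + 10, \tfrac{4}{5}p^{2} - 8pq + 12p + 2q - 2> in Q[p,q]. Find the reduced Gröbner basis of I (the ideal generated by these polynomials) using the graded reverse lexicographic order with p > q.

f_1 = 4p - 10q + 10, LT = p.
f_2 = \tfrac{4}{5}p^{2} - 8pq + 12p + 2q - 2, LT = p^{2}.

S(f_1,f_2): lcm = p^{2}. S = \tfrac{15}{2}pq - \tfrac{25}{2}p - \tfrac{5}{2}q + \tfrac{5}{2}.
  leading term pq: subtract (\tfrac{15}{8}q)·f_1 from \tfrac{15}{2}pq - \tfrac{25}{2}p - \tfrac{5}{2}q + \tfrac{5}{2} → \tfrac{75}{4}q^{2} - \tfrac{25}{2}p - \tfrac{85}{4}q + \tfrac{5}{2}
  leading term q^{2}: no divisor's leading term divides it; move \tfrac{75}{4}q^{2} to the remainder.
  leading term p: subtract (-\tfrac{25}{8})·f_1 from -\tfrac{25}{2}p - \tfrac{85}{4}q + \tfrac{5}{2} → -\tfrac{105}{2}q + \tfrac{135}{4}
  leading term q: no divisor's leading term divides it; move -\tfrac{105}{2}q to the remainder.
  leading term 1: no divisor's leading term divides it; move \tfrac{135}{4} to the remainder.
  remainder \tfrac{75}{4}q^{2} - \tfrac{105}{2}q + \tfrac{135}{4} ≠ 0; add g_3 = \tfrac{75}{4}q^{2} - \tfrac{105}{2}q + \tfrac{135}{4} to the basis.

S(f_1,g_3): leading monomials are coprime, so the S-polynomial reduces to 0 (Buchberger's first criterion).
S(f_2,g_3): leading monomials are coprime, so the S-polynomial reduces to 0 (Buchberger's first criterion).
Every S-polynomial of the final basis reduces to 0, so we have a Gröbner basis.
Inter-reduce: drop elements whose leading term is divisible by another's, tail-reduce, and make monic.

G = {q^{2} - \tfrac{14}{5}q + \tfrac{9}{5}, p - \tfrac{5}{2}q + \tfrac{5}{2}}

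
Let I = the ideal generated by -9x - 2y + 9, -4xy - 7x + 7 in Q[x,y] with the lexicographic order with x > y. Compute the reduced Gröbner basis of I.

G = {x + 2/9y - 1, y^2 - 11/4y}

f_1 = -9x - 2y + 9, LT = x.
f_2 = -4xy - 7x + 7, LT = xy.

S(f_1,f_2): lcm = xy. S = -7/4x + 2/9y^2 - y + 7/4.
  leading term x: subtract (7/36)·f_1 from -7/4x + 2/9y^2 - y + 7/4 → 2/9y^2 - 11/18y
  leading term y^2: no divisor's leading term divides it; move 2/9y^2 to the remainder.
  leading term y: no divisor's leading term divides it; move -11/18y to the remainder.
  remainder 2/9y^2 - 11/18y ≠ 0; add g_3 = 2/9y^2 - 11/18y to the basis.

The other S-polynomials (S(f_1,g_3), S(f_2,g_3)) all reduce to 0 modulo the current basis, so we have a Gröbner basis.
Inter-reduce: drop elements whose leading term is divisible by another's, tail-reduce, and make monic.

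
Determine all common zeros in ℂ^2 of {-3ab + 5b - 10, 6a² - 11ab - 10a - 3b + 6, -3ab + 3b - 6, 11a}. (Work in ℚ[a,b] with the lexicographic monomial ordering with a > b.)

Compute a lex Gröbner basis by Buchberger's algorithm.
f_1 = -3ab + 5b - 10, LT = ab.
f_2 = 6a² - 11ab - 10a - 3b + 6, LT = a².
f_3 = -3ab + 3b - 6, LT = ab.
f_4 = 11a, LT = a.

S(f_1,f_2): lcm = a²b. S = 11/6ab² + 10/3a + ½b² - b.
  reduce S modulo (f_1, f_2, f_3, f_4):
  remainder 32/9b² - 64/9b ≠ 0; add h_5 = 32/9b² - 64/9b to the basis.

S(f_1,f_3): lcm = ab. S = -⅔b + 4/3.
  reduce S modulo (f_1, f_2, f_3, f_4, h_5):
  remainder -⅔b + 4/3 ≠ 0; add h_6 = -⅔b + 4/3 to the basis.

The other S-polynomials (S(f_1,f_4), S(f_2,f_3), S(f_2,f_4), S(f_3,f_4), S(f_1,h_5), S(f_2,h_5), S(f_3,h_5), S(f_4,h_5), S(f_1,h_6), S(f_2,h_6), S(f_3,h_6), S(f_4,h_6), S(h_5,h_6)) all reduce to 0 modulo the current basis, so we have a Gröbner basis.
Inter-reduce: drop elements whose leading term is divisible by another's, tail-reduce, and make monic.
Reduced Gröbner basis: {a, b - 2}.

Since the basis is lex-ordered, b - 2 is univariate in b. Its roots are {2}. Back-substituting each root into the other basis elements fixes the other coordinates.
  b = 2: the earlier basis element becomes a = 0, giving a = 0 — point (0, 2).

{(0, 2)}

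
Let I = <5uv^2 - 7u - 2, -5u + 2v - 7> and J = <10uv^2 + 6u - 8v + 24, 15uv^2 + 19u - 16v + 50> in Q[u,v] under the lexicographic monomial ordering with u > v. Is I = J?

Equality of ideals is decidable: compute both reduced Gröbner bases (unique for the ordering) and check whether they agree.
Buchberger on the first generating set:
f_1 = 5uv^2 - 7u - 2, LT = uv^2.
f_2 = -5u + 2v - 7, LT = u.

S(f_1,f_2): lcm = uv^2. S = -7/5u + 2/5v^3 - 7/5v^2 - 2/5.
  leading term u: subtract (7/25)·f_2 from -7/5u + 2/5v^3 - 7/5v^2 - 2/5 → 2/5v^3 - 7/5v^2 - 14/25v + 39/25
  leading term v^3: no divisor's leading term divides it; move 2/5v^3 to the remainder.
  leading term v^2: no divisor's leading term divides it; move -7/5v^2 to the remainder.
  leading term v: no divisor's leading term divides it; move -14/25v to the remainder.
  leading term 1: no divisor's leading term divides it; move 39/25 to the remainder.
  remainder 2/5v^3 - 7/5v^2 - 14/25v + 39/25 ≠ 0; add g_3 = 2/5v^3 - 7/5v^2 - 14/25v + 39/25 to the basis.

The other S-polynomials (S(f_1,g_3), S(f_2,g_3)) all reduce to 0 modulo the current basis, so we have a Gröbner basis.
Inter-reduce: drop elements whose leading term is divisible by another's, tail-reduce, and make monic.
Reduced Gröbner basis: {u - 2/5v + 7/5, v^3 - 7/2v^2 - 7/5v + 39/10}.

Buchberger on the second generating set:
h_1 = 10uv^2 + 6u - 8v + 24, LT = uv^2.
h_2 = 15uv^2 + 19u - 16v + 50, LT = uv^2.

S(h_1,h_2): lcm = uv^2. S = -2/3u + 4/15v - 14/15.
  leading term u: no divisor's leading term divides it; move -2/3u to the remainder.
  leading term v: no divisor's leading term divides it; move 4/15v to the remainder.
  leading term 1: no divisor's leading term divides it; move -14/15 to the remainder.
  remainder -2/3u + 4/15v - 14/15 ≠ 0; add k_3 = -2/3u + 4/15v - 14/15 to the basis.

S(h_1,k_3): lcm = uv^2. S = 3/5u + 2/5v^3 - 7/5v^2 - 4/5v + 12/5.
  leading term u: subtract (-9/10)·k_3 from 3/5u + 2/5v^3 - 7/5v^2 - 4/5v + 12/5 → 2/5v^3 - 7/5v^2 - 14/25v + 39/25
  leading term v^3: no divisor's leading term divides it; move 2/5v^3 to the remainder.
  leading term v^2: no divisor's leading term divides it; move -7/5v^2 to the remainder.
  leading term v: no divisor's leading term divides it; move -14/25v to the remainder.
  leading term 1: no divisor's leading term divides it; move 39/25 to the remainder.
  remainder 2/5v^3 - 7/5v^2 - 14/25v + 39/25 ≠ 0; add k_4 = 2/5v^3 - 7/5v^2 - 14/25v + 39/25 to the basis.

The other S-polynomials (S(h_2,k_3), S(h_1,k_4), S(h_2,k_4), S(k_3,k_4)) all reduce to 0 modulo the current basis, so we have a Gröbner basis.
Inter-reduce: drop elements whose leading term is divisible by another's, tail-reduce, and make monic.
Reduced Gröbner basis: {u - 2/5v + 7/5, v^3 - 7/2v^2 - 7/5v + 39/10}.

The two bases agree; hence the ideals are identical.

Yes, the ideals are equal.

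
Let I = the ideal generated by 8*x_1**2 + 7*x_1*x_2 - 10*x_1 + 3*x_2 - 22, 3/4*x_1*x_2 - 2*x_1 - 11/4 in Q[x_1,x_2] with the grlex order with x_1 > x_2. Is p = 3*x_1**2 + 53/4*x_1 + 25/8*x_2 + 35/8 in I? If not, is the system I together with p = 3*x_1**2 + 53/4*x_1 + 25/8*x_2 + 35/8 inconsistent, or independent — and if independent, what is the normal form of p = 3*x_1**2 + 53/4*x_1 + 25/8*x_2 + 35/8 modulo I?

First compute the reduced Gröbner basis of I by Buchberger's algorithm.
f_1 = 8*x_1**2 + 7*x_1*x_2 - 10*x_1 + 3*x_2 - 22, LT = x_1**2.
f_2 = 3/4*x_1*x_2 - 2*x_1 - 11/4, LT = x_1*x_2.

S(f_1,f_2): lcm = x_1**2*x_2. S = 7/8*x_1*x_2**2 + 8/3*x_1**2 - 5/4*x_1*x_2 + 3/8*x_2**2 + 11/3*x_1 - 11/4*x_2.
  reduce S modulo (f_1, f_2):
  remainder 3/8*x_2**2 + 11/3*x_1 - 13/24*x_2 + 11/4 ≠ 0; add h_3 = 3/8*x_2**2 + 11/3*x_1 - 13/24*x_2 + 11/4 to the basis.

The other S-polynomials (S(f_1,h_3), S(f_2,h_3)) all reduce to 0 modulo the current basis, so we have a Gröbner basis.
Inter-reduce: drop elements whose leading term is divisible by another's, tail-reduce, and make monic.
Reduced Gröbner basis: {x_1**2 + 13/12*x_1 + 3/8*x_2 + 11/24, x_1*x_2 - 8/3*x_1 - 11/3, x_2**2 + 88/9*x_1 - 13/9*x_2 + 22/3}.
Label its elements g_1 = x_1**2 + 13/12*x_1 + 3/8*x_2 + 11/24, g_2 = x_1*x_2 - 8/3*x_1 - 11/3, g_3 = x_2**2 + 88/9*x_1 - 13/9*x_2 + 22/3.

Reduce p = 3*x_1**2 + 53/4*x_1 + 25/8*x_2 + 35/8 modulo G:
  leading term x_1**2: subtract (3)·g_1 from 3*x_1**2 + 53/4*x_1 + 25/8*x_2 + 35/8 → 10*x_1 + 2*x_2 + 3
  leading term x_1: no divisor's leading term divides it; move 10*x_1 to the remainder.
  leading term x_2: no divisor's leading term divides it; move 2*x_2 to the remainder.
  leading term 1: no divisor's leading term divides it; move 3 to the remainder.
  normal form = 10*x_1 + 2*x_2 + 3.
The normal form is nonzero, so p ∉ I. Since p minus its normal form lies in I, I + (p) = I + (r) where r = 10*x_1 + 2*x_2 + 3; decide whether this ideal is the whole ring.
Run Buchberger on G together with r (pairs among the g_i already reduce to 0 since G is a Gröbner basis):
g_1 = x_1**2 + 13/12*x_1 + 3/8*x_2 + 11/24, LT = x_1**2.
g_2 = x_1*x_2 - 8/3*x_1 - 11/3, LT = x_1*x_2.
g_3 = x_2**2 + 88/9*x_1 - 13/9*x_2 + 22/3, LT = x_2**2.
r = 10*x_1 + 2*x_2 + 3, LT = x_1.

S(g_1,r): lcm = x_1**2. S = -1/5*x_1*x_2 + 47/60*x_1 + 3/8*x_2 + 11/24.
  reduce S modulo (g_1, g_2, g_3, r):
  remainder 13/40*x_2 - 7/20 ≠ 0; add m_5 = 13/40*x_2 - 7/20 to the basis.

S(g_2,r): lcm = x_1*x_2. S = -1/5*x_2**2 - 8/3*x_1 - 3/10*x_2 - 11/3.
  reduce S modulo (g_1, g_2, g_3, r, m_5):
  remainder -802/325 ≠ 0; add m_6 = -802/325 to the basis.

The other S-polynomials (S(g_1,g_2), S(g_1,g_3), S(g_2,g_3), S(g_3,r), S(g_1,m_5), S(g_2,m_5), S(g_3,m_5), S(r,m_5), S(g_1,m_6), S(g_2,m_6), S(g_3,m_6), S(r,m_6), S(m_5,m_6)) all reduce to 0 modulo the current basis, so we have a Gröbner basis.
Inter-reduce: drop elements whose leading term is divisible by another's, tail-reduce, and make monic.
Reduced Gröbner basis: {1}.
The reduced Gröbner basis of I + (p) is {1}: the ideal is the whole ring, so the enlarged system has no common solution — adjoining p is inconsistent.

Adjoining 3*x_1**2 + 53/4*x_1 + 25/8*x_2 + 35/8 makes the ideal the whole ring: the system is inconsistent.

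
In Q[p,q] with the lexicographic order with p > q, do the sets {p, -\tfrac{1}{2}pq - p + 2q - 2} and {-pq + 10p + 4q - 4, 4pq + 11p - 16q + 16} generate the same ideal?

Yes, the ideals are equal.

Since reduced Gröbner bases are canonical representatives of ideals under a given ordering, it suffices to compute and compare them.
Buchberger on the first generating set:
f_1 = p, LT = p.
f_2 = -\tfrac{1}{2}pq - p + 2q - 2, LT = pq.

S(f_1,f_2): lcm = pq. S = -2p + 4q - 4.
  reduce S modulo (f_1, f_2):
  remainder 4q - 4 ≠ 0; add g_3 = 4q - 4 to the basis.

The other S-polynomials (S(f_1,g_3), S(f_2,g_3)) all reduce to 0 modulo the current basis, so we have a Gröbner basis.
Inter-reduce: drop elements whose leading term is divisible by another's, tail-reduce, and make monic.
Reduced Gröbner basis: {p, q - 1}.

Buchberger on the second generating set:
h_1 = -pq + 10p + 4q - 4, LT = pq.
h_2 = 4pq + 11p - 16q + 16, LT = pq.

S(h_1,h_2): lcm = pq. S = -\tfrac{51}{4}p.
  reduce S modulo (h_1, h_2):
  remainder -\tfrac{51}{4}p ≠ 0; add k_3 = -\tfrac{51}{4}p to the basis.

S(h_1,k_3): lcm = pq. S = -10p - 4q + 4.
  reduce S modulo (h_1, h_2, k_3):
  remainder -4q + 4 ≠ 0; add k_4 = -4q + 4 to the basis.

The other S-polynomials (S(h_2,k_3), S(h_1,k_4), S(h_2,k_4), S(k_3,k_4)) all reduce to 0 modulo the current basis, so we have a Gröbner basis.
Inter-reduce: drop elements whose leading term is divisible by another's, tail-reduce, and make monic.
Reduced Gröbner basis: {p, q - 1}.

The two bases agree; hence the ideals are identical.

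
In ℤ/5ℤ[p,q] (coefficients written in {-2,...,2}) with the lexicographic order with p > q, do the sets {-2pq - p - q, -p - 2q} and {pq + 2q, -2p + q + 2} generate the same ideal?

No, the ideals differ.

Equality of ideals is decidable: compute both reduced Gröbner bases (unique for the ordering) and check whether they agree.
Buchberger on the first generating set:
f_1 = -2pq - p - q, LT = pq.
f_2 = -p - 2q, LT = p.

S(f_1,f_2): lcm = pq. S = -2p - 2q² - 2q.
  leading term p: subtract (2)·f_2 from -2p - 2q² - 2q → -2q² + 2q
  leading term q²: no divisor's leading term divides it; move -2q² to the remainder.
  leading term q: no divisor's leading term divides it; move 2q to the remainder.
  remainder -2q² + 2q ≠ 0; add g_3 = -2q² + 2q to the basis.

The other S-polynomials (S(f_1,g_3), S(f_2,g_3)) all reduce to 0 modulo the current basis, so we have a Gröbner basis.
Inter-reduce: drop elements whose leading term is divisible by another's, tail-reduce, and make monic.
Reduced Gröbner basis: {p + 2q, q² - q}.

Buchberger on the second generating set:
h_1 = pq + 2q, LT = pq.
h_2 = -2p + q + 2, LT = p.

S(h_1,h_2): lcm = pq. S = -2q² - 2q.
  leading term q²: no divisor's leading term divides it; move -2q² to the remainder.
  leading term q: no divisor's leading term divides it; move -2q to the remainder.
  remainder -2q² - 2q ≠ 0; add k_3 = -2q² - 2q to the basis.

The other S-polynomials (S(h_1,k_3), S(h_2,k_3)) all reduce to 0 modulo the current basis, so we have a Gröbner basis.
Inter-reduce: drop elements whose leading term is divisible by another's, tail-reduce, and make monic.
Reduced Gröbner basis: {p + 2q - 1, q² + q}.

The bases are distinct; the ideals are different.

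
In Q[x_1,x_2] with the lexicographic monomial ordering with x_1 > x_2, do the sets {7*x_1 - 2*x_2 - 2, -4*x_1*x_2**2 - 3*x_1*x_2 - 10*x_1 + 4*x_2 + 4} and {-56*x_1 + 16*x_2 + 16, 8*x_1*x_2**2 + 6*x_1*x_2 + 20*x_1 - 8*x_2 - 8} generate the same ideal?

Yes, the ideals are equal.

Equality of ideals is decidable: compute both reduced Gröbner bases (unique for the ordering) and check whether they agree.
Buchberger on the first generating set:
f_1 = 7*x_1 - 2*x_2 - 2, LT = x_1.
f_2 = -4*x_1*x_2**2 - 3*x_1*x_2 - 10*x_1 + 4*x_2 + 4, LT = x_1*x_2**2.

S(f_1,f_2): lcm = x_1*x_2**2. S = -3/4*x_1*x_2 - 5/2*x_1 - 2/7*x_2**3 - 2/7*x_2**2 + x_2 + 1.
  leading term x_1*x_2: subtract (-3/28*x_2)·f_1 from -3/4*x_1*x_2 - 5/2*x_1 - 2/7*x_2**3 - 2/7*x_2**2 + x_2 + 1 → -5/2*x_1 - 2/7*x_2**3 - 1/2*x_2**2 + 11/14*x_2 + 1
  leading term x_1: subtract (-5/14)·f_1 from -5/2*x_1 - 2/7*x_2**3 - 1/2*x_2**2 + 11/14*x_2 + 1 → -2/7*x_2**3 - 1/2*x_2**2 + 1/14*x_2 + 2/7
  leading term x_2**3: no divisor's leading term divides it; move -2/7*x_2**3 to the remainder.
  leading term x_2**2: no divisor's leading term divides it; move -1/2*x_2**2 to the remainder.
  leading term x_2: no divisor's leading term divides it; move 1/14*x_2 to the remainder.
  leading term 1: no divisor's leading term divides it; move 2/7 to the remainder.
  remainder -2/7*x_2**3 - 1/2*x_2**2 + 1/14*x_2 + 2/7 ≠ 0; add g_3 = -2/7*x_2**3 - 1/2*x_2**2 + 1/14*x_2 + 2/7 to the basis.

The other S-polynomials (S(f_1,g_3), S(f_2,g_3)) all reduce to 0 modulo the current basis, so we have a Gröbner basis.
Inter-reduce: drop elements whose leading term is divisible by another's, tail-reduce, and make monic.
Reduced Gröbner basis: {x_1 - 2/7*x_2 - 2/7, x_2**3 + 7/4*x_2**2 - 1/4*x_2 - 1}.

Buchberger on the second generating set:
h_1 = -56*x_1 + 16*x_2 + 16, LT = x_1.
h_2 = 8*x_1*x_2**2 + 6*x_1*x_2 + 20*x_1 - 8*x_2 - 8, LT = x_1*x_2**2.

S(h_1,h_2): lcm = x_1*x_2**2. S = -3/4*x_1*x_2 - 5/2*x_1 - 2/7*x_2**3 - 2/7*x_2**2 + x_2 + 1.
  leading term x_1*x_2: subtract (3/224*x_2)·h_1 from -3/4*x_1*x_2 - 5/2*x_1 - 2/7*x_2**3 - 2/7*x_2**2 + x_2 + 1 → -5/2*x_1 - 2/7*x_2**3 - 1/2*x_2**2 + 11/14*x_2 + 1
  leading term x_1: subtract (5/112)·h_1 from -5/2*x_1 - 2/7*x_2**3 - 1/2*x_2**2 + 11/14*x_2 + 1 → -2/7*x_2**3 - 1/2*x_2**2 + 1/14*x_2 + 2/7
  leading term x_2**3: no divisor's leading term divides it; move -2/7*x_2**3 to the remainder.
  leading term x_2**2: no divisor's leading term divides it; move -1/2*x_2**2 to the remainder.
  leading term x_2: no divisor's leading term divides it; move 1/14*x_2 to the remainder.
  leading term 1: no divisor's leading term divides it; move 2/7 to the remainder.
  remainder -2/7*x_2**3 - 1/2*x_2**2 + 1/14*x_2 + 2/7 ≠ 0; add k_3 = -2/7*x_2**3 - 1/2*x_2**2 + 1/14*x_2 + 2/7 to the basis.

The other S-polynomials (S(h_1,k_3), S(h_2,k_3)) all reduce to 0 modulo the current basis, so we have a Gröbner basis.
Inter-reduce: drop elements whose leading term is divisible by another's, tail-reduce, and make monic.
Reduced Gröbner basis: {x_1 - 2/7*x_2 - 2/7, x_2**3 + 7/4*x_2**2 - 1/4*x_2 - 1}.

Same reduced basis, so the two generating sets span the same ideal.
The same test decides containment: I ⊆ J iff every generator of I reduces to 0 modulo a Gröbner basis of J.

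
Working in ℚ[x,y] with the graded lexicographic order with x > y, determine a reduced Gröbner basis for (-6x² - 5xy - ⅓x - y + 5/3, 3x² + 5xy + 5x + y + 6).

f_1 = -6x² - 5xy - ⅓x - y + 5/3, LT = x².
f_2 = 3x² + 5xy + 5x + y + 6, LT = x².

S(f_1,f_2): lcm = x². S = -⅚xy - 29/18x - ⅙y - 41/18.
  leading term xy: no divisor's leading term divides it; move -⅚xy to the remainder.
  leading term x: no divisor's leading term divides it; move -29/18x to the remainder.
  leading term y: no divisor's leading term divides it; move -⅙y to the remainder.
  leading term 1: no divisor's leading term divides it; move -41/18 to the remainder.
  remainder -⅚xy - 29/18x - ⅙y - 41/18 ≠ 0; add g_3 = -⅚xy - 29/18x - ⅙y - 41/18 to the basis.

S(f_1,g_3): lcm = x²y. S = ⅚xy² - 29/15x² - 13/90xy + ⅙y² - 41/15x - 5/18y.
  leading term xy²: subtract (-y)·g_3 from ⅚xy² - 29/15x² - 13/90xy + ⅙y² - 41/15x - 5/18y → -29/15x² - 79/45xy - 41/15x - 23/9y
  leading term x²: subtract (29/90)·f_1 from -29/15x² - 79/45xy - 41/15x - 23/9y → -13/90xy - 709/270x - 67/30y - 29/54
  leading term xy: subtract (13/75)·g_3 from -13/90xy - 709/270x - 67/30y - 29/54 → -176/75x - 496/225y - 32/225
  leading term x: no divisor's leading term divides it; move -176/75x to the remainder.
  leading term y: no divisor's leading term divides it; move -496/225y to the remainder.
  leading term 1: no divisor's leading term divides it; move -32/225 to the remainder.
  remainder -176/75x - 496/225y - 32/225 ≠ 0; add g_4 = -176/75x - 496/225y - 32/225 to the basis.

S(g_3,g_4): lcm = xy. S = -31/33y² + 29/15x + 23/165y + 41/15.
  leading term y²: no divisor's leading term divides it; move -31/33y² to the remainder.
  leading term x: subtract (-145/176)·g_4 from 29/15x + 23/165y + 41/15 → -166/99y + 259/99
  leading term y: no divisor's leading term divides it; move -166/99y to the remainder.
  leading term 1: no divisor's leading term divides it; move 259/99 to the remainder.
  remainder -31/33y² - 166/99y + 259/99 ≠ 0; add g_5 = -31/33y² - 166/99y + 259/99 to the basis.

The other S-polynomials (S(f_2,g_3), S(f_1,g_4), S(f_2,g_4), S(f_1,g_5), S(f_2,g_5), S(g_3,g_5), S(g_4,g_5)) all reduce to 0 modulo the current basis, so we have a Gröbner basis.
Inter-reduce: drop elements whose leading term is divisible by another's, tail-reduce, and make monic.

G = {y² + 166/93y - 259/93, x + 31/33y + 2/33}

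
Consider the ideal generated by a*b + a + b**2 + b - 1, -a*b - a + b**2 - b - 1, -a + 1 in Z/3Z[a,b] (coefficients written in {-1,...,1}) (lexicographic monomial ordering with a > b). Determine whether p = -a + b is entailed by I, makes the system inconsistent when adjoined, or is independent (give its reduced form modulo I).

-a + b lies in I (it reduces to 0).

First compute the reduced Gröbner basis of I by Buchberger's algorithm.
f_1 = a*b + a + b**2 + b - 1, LT = a*b.
f_2 = -a*b - a + b**2 - b - 1, LT = a*b.
f_3 = -a + 1, LT = a.

S(f_1,f_2): lcm = a*b. S = -b**2 + 1.
  leading term b**2: no divisor's leading term divides it; move -b**2 to the remainder.
  leading term 1: no divisor's leading term divides it; move 1 to the remainder.
  remainder -b**2 + 1 ≠ 0; add h_4 = -b**2 + 1 to the basis.

S(f_1,f_3): lcm = a*b. S = a + b**2 - b - 1.
  leading term a: subtract (-1)·f_3 from a + b**2 - b - 1 → b**2 - b
  leading term b**2: subtract (-1)·h_4 from b**2 - b → -b + 1
  leading term b: no divisor's leading term divides it; move -b to the remainder.
  leading term 1: no divisor's leading term divides it; move 1 to the remainder.
  remainder -b + 1 ≠ 0; add h_5 = -b + 1 to the basis.

The other S-polynomials (S(f_2,f_3), S(f_1,h_4), S(f_2,h_4), S(f_3,h_4), S(f_1,h_5), S(f_2,h_5), S(f_3,h_5), S(h_4,h_5)) all reduce to 0 modulo the current basis, so we have a Gröbner basis.
Inter-reduce: drop elements whose leading term is divisible by another's, tail-reduce, and make monic.
Reduced Gröbner basis: {a - 1, b - 1}.
Label its elements g_1 = a - 1, g_2 = b - 1.

Reduce p = -a + b modulo G:
  leading term a: subtract (-1)·g_1 from -a + b → b - 1
  leading term b: subtract (1)·g_2 from b - 1 → 0
  normal form = 0.
Since the normal form is 0, p ∈ I.

Ideal membership is decidable via reduction modulo a Gröbner basis.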